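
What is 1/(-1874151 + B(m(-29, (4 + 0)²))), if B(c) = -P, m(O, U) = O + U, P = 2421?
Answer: -1/1876572 ≈ -5.3289e-7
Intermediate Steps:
B(c) = -2421 (B(c) = -1*2421 = -2421)
1/(-1874151 + B(m(-29, (4 + 0)²))) = 1/(-1874151 - 2421) = 1/(-1876572) = -1/1876572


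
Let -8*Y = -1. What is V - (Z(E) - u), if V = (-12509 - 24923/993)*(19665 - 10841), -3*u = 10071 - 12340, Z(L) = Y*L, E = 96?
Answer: -109825941517/993 ≈ -1.1060e+8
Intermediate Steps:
Y = ⅛ (Y = -⅛*(-1) = ⅛ ≈ 0.12500)
Z(L) = L/8
u = 2269/3 (u = -(10071 - 12340)/3 = -⅓*(-2269) = 2269/3 ≈ 756.33)
V = -109826680640/993 (V = (-12509 - 24923*1/993)*8824 = (-12509 - 24923/993)*8824 = -12446360/993*8824 = -109826680640/993 ≈ -1.1060e+8)
V - (Z(E) - u) = -109826680640/993 - ((⅛)*96 - 1*2269/3) = -109826680640/993 - (12 - 2269/3) = -109826680640/993 - 1*(-2233/3) = -109826680640/993 + 2233/3 = -109825941517/993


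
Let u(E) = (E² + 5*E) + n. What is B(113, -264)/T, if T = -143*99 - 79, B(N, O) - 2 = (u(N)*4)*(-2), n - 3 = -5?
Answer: 53327/7118 ≈ 7.4919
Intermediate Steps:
n = -2 (n = 3 - 5 = -2)
u(E) = -2 + E² + 5*E (u(E) = (E² + 5*E) - 2 = -2 + E² + 5*E)
B(N, O) = 18 - 40*N - 8*N² (B(N, O) = 2 + ((-2 + N² + 5*N)*4)*(-2) = 2 + (-8 + 4*N² + 20*N)*(-2) = 2 + (16 - 40*N - 8*N²) = 18 - 40*N - 8*N²)
T = -14236 (T = -14157 - 79 = -14236)
B(113, -264)/T = (18 - 40*113 - 8*113²)/(-14236) = (18 - 4520 - 8*12769)*(-1/14236) = (18 - 4520 - 102152)*(-1/14236) = -106654*(-1/14236) = 53327/7118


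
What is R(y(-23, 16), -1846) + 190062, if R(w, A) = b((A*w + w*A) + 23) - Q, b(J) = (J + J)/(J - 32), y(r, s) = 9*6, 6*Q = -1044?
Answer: 37929081662/199377 ≈ 1.9024e+5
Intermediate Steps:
Q = -174 (Q = (⅙)*(-1044) = -174)
y(r, s) = 54
b(J) = 2*J/(-32 + J) (b(J) = (2*J)/(-32 + J) = 2*J/(-32 + J))
R(w, A) = 174 + 2*(23 + 2*A*w)/(-9 + 2*A*w) (R(w, A) = 2*((A*w + w*A) + 23)/(-32 + ((A*w + w*A) + 23)) - 1*(-174) = 2*((A*w + A*w) + 23)/(-32 + ((A*w + A*w) + 23)) + 174 = 2*(2*A*w + 23)/(-32 + (2*A*w + 23)) + 174 = 2*(23 + 2*A*w)/(-32 + (23 + 2*A*w)) + 174 = 2*(23 + 2*A*w)/(-9 + 2*A*w) + 174 = 174 + 2*(23 + 2*A*w)/(-9 + 2*A*w))
R(y(-23, 16), -1846) + 190062 = 16*(-95 + 22*(-1846)*54)/(-9 + 2*(-1846)*54) + 190062 = 16*(-95 - 2193048)/(-9 - 199368) + 190062 = 16*(-2193143)/(-199377) + 190062 = 16*(-1/199377)*(-2193143) + 190062 = 35090288/199377 + 190062 = 37929081662/199377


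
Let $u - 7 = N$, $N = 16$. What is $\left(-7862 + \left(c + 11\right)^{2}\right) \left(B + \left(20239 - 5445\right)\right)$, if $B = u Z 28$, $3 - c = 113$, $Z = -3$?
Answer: $24939418$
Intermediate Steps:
$u = 23$ ($u = 7 + 16 = 23$)
$c = -110$ ($c = 3 - 113 = -110$)
$B = -1932$ ($B = 23 \left(-3\right) 28 = \left(-69\right) 28 = -1932$)
$\left(-7862 + \left(c + 11\right)^{2}\right) \left(B + \left(20239 - 5445\right)\right) = \left(-7862 + \left(-110 + 11\right)^{2}\right) \left(-1932 + \left(20239 - 5445\right)\right) = \left(-7862 + \left(-99\right)^{2}\right) \left(-1932 + \left(20239 - 5445\right)\right) = \left(-7862 + 9801\right) \left(-1932 + 14794\right) = 1939 \cdot 12862 = 24939418$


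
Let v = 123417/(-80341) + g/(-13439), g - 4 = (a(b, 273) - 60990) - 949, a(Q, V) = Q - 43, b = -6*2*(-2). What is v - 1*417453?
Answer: -450721811960396/1079702699 ≈ -4.1745e+5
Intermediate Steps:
b = 24 (b = -12*(-2) = 24)
a(Q, V) = -43 + Q
g = -61954 (g = 4 + (((-43 + 24) - 60990) - 949) = 4 + ((-19 - 60990) - 949) = 4 + (-61009 - 949) = 4 - 61958 = -61954)
v = 3318845251/1079702699 (v = 123417/(-80341) - 61954/(-13439) = 123417*(-1/80341) - 61954*(-1/13439) = -123417/80341 + 61954/13439 = 3318845251/1079702699 ≈ 3.0739)
v - 1*417453 = 3318845251/1079702699 - 1*417453 = 3318845251/1079702699 - 417453 = -450721811960396/1079702699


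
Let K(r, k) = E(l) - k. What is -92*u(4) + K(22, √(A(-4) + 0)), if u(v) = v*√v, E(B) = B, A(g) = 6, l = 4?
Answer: -732 - √6 ≈ -734.45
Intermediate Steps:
u(v) = v^(3/2)
K(r, k) = 4 - k
-92*u(4) + K(22, √(A(-4) + 0)) = -92*4^(3/2) + (4 - √(6 + 0)) = -92*8 + (4 - √6) = -736 + (4 - √6) = -732 - √6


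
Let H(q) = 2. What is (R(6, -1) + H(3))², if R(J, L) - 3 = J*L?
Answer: 1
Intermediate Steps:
R(J, L) = 3 + J*L
(R(6, -1) + H(3))² = ((3 + 6*(-1)) + 2)² = ((3 - 6) + 2)² = (-3 + 2)² = (-1)² = 1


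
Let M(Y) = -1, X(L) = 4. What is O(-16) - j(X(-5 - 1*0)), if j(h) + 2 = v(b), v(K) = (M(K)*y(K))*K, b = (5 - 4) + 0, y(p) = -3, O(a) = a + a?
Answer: -33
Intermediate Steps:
O(a) = 2*a
b = 1 (b = 1 + 0 = 1)
v(K) = 3*K (v(K) = (-1*(-3))*K = 3*K)
j(h) = 1 (j(h) = -2 + 3*1 = -2 + 3 = 1)
O(-16) - j(X(-5 - 1*0)) = 2*(-16) - 1*1 = -32 - 1 = -33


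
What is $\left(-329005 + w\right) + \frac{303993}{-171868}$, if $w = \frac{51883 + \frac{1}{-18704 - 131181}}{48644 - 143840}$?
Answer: $- \frac{201705368235827760313}{613072596848820} \approx -3.2901 \cdot 10^{5}$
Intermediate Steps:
$w = - \frac{3888241727}{7134226230}$ ($w = \frac{51883 + \frac{1}{-149885}}{-95196} = \left(51883 - \frac{1}{149885}\right) \left(- \frac{1}{95196}\right) = \frac{7776483454}{149885} \left(- \frac{1}{95196}\right) = - \frac{3888241727}{7134226230} \approx -0.54501$)
$\left(-329005 + w\right) + \frac{303993}{-171868} = \left(-329005 - \frac{3888241727}{7134226230}\right) + \frac{303993}{-171868} = - \frac{2347199989042877}{7134226230} + 303993 \left(- \frac{1}{171868}\right) = - \frac{2347199989042877}{7134226230} - \frac{303993}{171868} = - \frac{201705368235827760313}{613072596848820}$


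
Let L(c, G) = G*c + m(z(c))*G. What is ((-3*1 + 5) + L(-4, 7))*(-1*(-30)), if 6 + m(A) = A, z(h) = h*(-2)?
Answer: -360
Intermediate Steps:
z(h) = -2*h
m(A) = -6 + A
L(c, G) = G*c + G*(-6 - 2*c) (L(c, G) = G*c + (-6 - 2*c)*G = G*c + G*(-6 - 2*c))
((-3*1 + 5) + L(-4, 7))*(-1*(-30)) = ((-3*1 + 5) + 7*(-6 - 1*(-4)))*(-1*(-30)) = ((-3 + 5) + 7*(-6 + 4))*30 = (2 + 7*(-2))*30 = (2 - 14)*30 = -12*30 = -360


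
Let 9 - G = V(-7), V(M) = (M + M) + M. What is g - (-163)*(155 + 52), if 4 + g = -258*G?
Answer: 25997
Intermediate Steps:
V(M) = 3*M (V(M) = 2*M + M = 3*M)
G = 30 (G = 9 - 3*(-7) = 9 - 1*(-21) = 9 + 21 = 30)
g = -7744 (g = -4 - 258*30 = -4 - 7740 = -7744)
g - (-163)*(155 + 52) = -7744 - (-163)*(155 + 52) = -7744 - (-163)*207 = -7744 - 1*(-33741) = -7744 + 33741 = 25997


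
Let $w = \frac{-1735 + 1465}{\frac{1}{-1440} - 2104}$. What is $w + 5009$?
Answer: $\frac{15176461649}{3029761} \approx 5009.1$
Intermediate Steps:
$w = \frac{388800}{3029761}$ ($w = - \frac{270}{- \frac{1}{1440} - 2104} = - \frac{270}{- \frac{3029761}{1440}} = \left(-270\right) \left(- \frac{1440}{3029761}\right) = \frac{388800}{3029761} \approx 0.12833$)
$w + 5009 = \frac{388800}{3029761} + 5009 = \frac{15176461649}{3029761}$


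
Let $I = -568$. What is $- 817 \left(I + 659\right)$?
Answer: $-74347$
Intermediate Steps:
$- 817 \left(I + 659\right) = - 817 \left(-568 + 659\right) = \left(-817\right) 91 = -74347$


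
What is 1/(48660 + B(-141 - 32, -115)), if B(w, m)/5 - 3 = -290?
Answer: 1/47225 ≈ 2.1175e-5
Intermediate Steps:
B(w, m) = -1435 (B(w, m) = 15 + 5*(-290) = 15 - 1450 = -1435)
1/(48660 + B(-141 - 32, -115)) = 1/(48660 - 1435) = 1/47225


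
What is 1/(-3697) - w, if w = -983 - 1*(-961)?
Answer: 81333/3697 ≈ 22.000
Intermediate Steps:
w = -22 (w = -983 + 961 = -22)
1/(-3697) - w = 1/(-3697) - 1*(-22) = -1/3697 + 22 = 81333/3697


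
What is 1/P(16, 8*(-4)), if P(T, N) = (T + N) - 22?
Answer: -1/38 ≈ -0.026316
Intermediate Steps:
P(T, N) = -22 + N + T (P(T, N) = (N + T) - 22 = -22 + N + T)
1/P(16, 8*(-4)) = 1/(-22 + 8*(-4) + 16) = 1/(-22 - 32 + 16) = 1/(-38) = -1/38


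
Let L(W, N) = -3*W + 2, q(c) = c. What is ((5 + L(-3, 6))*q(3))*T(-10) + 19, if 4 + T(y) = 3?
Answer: -29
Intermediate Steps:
T(y) = -1 (T(y) = -4 + 3 = -1)
L(W, N) = 2 - 3*W
((5 + L(-3, 6))*q(3))*T(-10) + 19 = ((5 + (2 - 3*(-3)))*3)*(-1) + 19 = ((5 + (2 + 9))*3)*(-1) + 19 = ((5 + 11)*3)*(-1) + 19 = (16*3)*(-1) + 19 = 48*(-1) + 19 = -48 + 19 = -29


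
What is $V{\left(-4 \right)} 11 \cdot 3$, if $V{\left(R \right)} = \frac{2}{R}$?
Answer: $- \frac{33}{2} \approx -16.5$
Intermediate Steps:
$V{\left(-4 \right)} 11 \cdot 3 = \frac{2}{-4} \cdot 11 \cdot 3 = 2 \left(- \frac{1}{4}\right) 11 \cdot 3 = \left(- \frac{1}{2}\right) 11 \cdot 3 = \left(- \frac{11}{2}\right) 3 = - \frac{33}{2}$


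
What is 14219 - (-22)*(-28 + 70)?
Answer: 15143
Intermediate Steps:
14219 - (-22)*(-28 + 70) = 14219 - (-22)*42 = 14219 - 1*(-924) = 14219 + 924 = 15143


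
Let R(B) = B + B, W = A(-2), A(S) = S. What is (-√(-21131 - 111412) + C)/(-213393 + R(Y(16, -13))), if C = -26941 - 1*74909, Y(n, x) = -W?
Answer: 101850/213389 + 3*I*√14727/213389 ≈ 0.4773 + 0.0017061*I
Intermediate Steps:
W = -2
Y(n, x) = 2 (Y(n, x) = -1*(-2) = 2)
C = -101850 (C = -26941 - 74909 = -101850)
R(B) = 2*B
(-√(-21131 - 111412) + C)/(-213393 + R(Y(16, -13))) = (-√(-21131 - 111412) - 101850)/(-213393 + 2*2) = (-√(-132543) - 101850)/(-213393 + 4) = (-3*I*√14727 - 101850)/(-213389) = (-3*I*√14727 - 101850)*(-1/213389) = (-101850 - 3*I*√14727)*(-1/213389) = 101850/213389 + 3*I*√14727/213389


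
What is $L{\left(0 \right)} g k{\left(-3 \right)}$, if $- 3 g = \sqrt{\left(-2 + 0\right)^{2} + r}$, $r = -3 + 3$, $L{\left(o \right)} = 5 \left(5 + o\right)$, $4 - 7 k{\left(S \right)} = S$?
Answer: $- \frac{50}{3} \approx -16.667$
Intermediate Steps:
$k{\left(S \right)} = \frac{4}{7} - \frac{S}{7}$
$L{\left(o \right)} = 25 + 5 o$
$r = 0$
$g = - \frac{2}{3}$ ($g = - \frac{\sqrt{\left(-2 + 0\right)^{2} + 0}}{3} = - \frac{\sqrt{\left(-2\right)^{2} + 0}}{3} = - \frac{\sqrt{4 + 0}}{3} = - \frac{\sqrt{4}}{3} = \left(- \frac{1}{3}\right) 2 = - \frac{2}{3} \approx -0.66667$)
$L{\left(0 \right)} g k{\left(-3 \right)} = \left(25 + 5 \cdot 0\right) \left(- \frac{2}{3}\right) \left(\frac{4}{7} - - \frac{3}{7}\right) = \left(25 + 0\right) \left(- \frac{2}{3}\right) \left(\frac{4}{7} + \frac{3}{7}\right) = 25 \left(- \frac{2}{3}\right) 1 = \left(- \frac{50}{3}\right) 1 = - \frac{50}{3}$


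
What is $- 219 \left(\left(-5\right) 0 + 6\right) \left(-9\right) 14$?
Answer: $165564$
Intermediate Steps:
$- 219 \left(\left(-5\right) 0 + 6\right) \left(-9\right) 14 = - 219 \left(0 + 6\right) \left(-9\right) 14 = - 219 \cdot 6 \left(-9\right) 14 = - 219 \left(\left(-54\right) 14\right) = \left(-219\right) \left(-756\right) = 165564$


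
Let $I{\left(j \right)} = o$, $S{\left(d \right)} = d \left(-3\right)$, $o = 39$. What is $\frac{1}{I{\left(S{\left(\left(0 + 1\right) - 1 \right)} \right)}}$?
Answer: $\frac{1}{39} \approx 0.025641$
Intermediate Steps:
$S{\left(d \right)} = - 3 d$
$I{\left(j \right)} = 39$
$\frac{1}{I{\left(S{\left(\left(0 + 1\right) - 1 \right)} \right)}} = \frac{1}{39}$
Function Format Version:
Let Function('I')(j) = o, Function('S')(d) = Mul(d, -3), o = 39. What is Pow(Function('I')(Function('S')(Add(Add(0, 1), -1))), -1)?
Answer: Rational(1, 39) ≈ 0.025641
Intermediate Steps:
Function('S')(d) = Mul(-3, d)
Function('I')(j) = 39
Pow(Function('I')(Function('S')(Add(Add(0, 1), -1))), -1) = Pow(39, -1) = Rational(1, 39)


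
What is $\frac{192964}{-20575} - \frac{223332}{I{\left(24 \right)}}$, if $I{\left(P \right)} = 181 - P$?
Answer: $- \frac{4625351248}{3230275} \approx -1431.9$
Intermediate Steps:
$\frac{192964}{-20575} - \frac{223332}{I{\left(24 \right)}} = \frac{192964}{-20575} - \frac{223332}{181 - 24} = 192964 \left(- \frac{1}{20575}\right) - \frac{223332}{181 - 24} = - \frac{192964}{20575} - \frac{223332}{157} = - \frac{4625351248}{3230275}$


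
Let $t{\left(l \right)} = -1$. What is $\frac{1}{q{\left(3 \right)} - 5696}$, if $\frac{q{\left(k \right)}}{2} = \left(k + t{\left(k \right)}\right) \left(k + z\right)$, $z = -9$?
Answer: $- \frac{1}{5720} \approx -0.00017483$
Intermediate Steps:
$q{\left(k \right)} = 2 \left(-1 + k\right) \left(-9 + k\right)$ ($q{\left(k \right)} = 2 \left(k - 1\right) \left(k - 9\right) = 2 \left(-1 + k\right) \left(-9 + k\right)$)
$\frac{1}{q{\left(3 \right)} - 5696} = \frac{1}{\left(18 - 60 + 2 \cdot 3^{2}\right) - 5696} = \frac{1}{\left(18 - 60 + 2 \cdot 9\right) - 5696} = \frac{1}{\left(18 - 60 + 18\right) - 5696} = \frac{1}{-24 - 5696} = \frac{1}{-5720} = - \frac{1}{5720}$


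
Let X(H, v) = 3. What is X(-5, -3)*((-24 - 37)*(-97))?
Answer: 17751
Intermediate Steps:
X(-5, -3)*((-24 - 37)*(-97)) = 3*((-24 - 37)*(-97)) = 3*(-61*(-97)) = 3*5917 = 17751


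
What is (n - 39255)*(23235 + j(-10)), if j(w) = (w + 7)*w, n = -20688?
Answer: -1394573895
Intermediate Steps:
j(w) = w*(7 + w) (j(w) = (7 + w)*w = w*(7 + w))
(n - 39255)*(23235 + j(-10)) = (-20688 - 39255)*(23235 - 10*(7 - 10)) = -59943*(23235 - 10*(-3)) = -59943*(23235 + 30) = -59943*23265 = -1394573895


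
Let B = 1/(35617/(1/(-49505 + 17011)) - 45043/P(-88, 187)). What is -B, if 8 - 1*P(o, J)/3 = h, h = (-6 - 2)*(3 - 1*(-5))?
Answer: 216/249985225411 ≈ 8.6405e-10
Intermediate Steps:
h = -64 (h = -8*(3 + 5) = -8*8 = -64)
P(o, J) = 216 (P(o, J) = 24 - 3*(-64) = 24 + 192 = 216)
B = -216/249985225411 (B = 1/(35617/(1/(-49505 + 17011)) - 45043/216) = 1/(35617/(1/(-32494)) - 45043*1/216) = 1/(35617/(-1/32494) - 45043/216) = 1/(35617*(-32494) - 45043/216) = 1/(-1157338798 - 45043/216) = 1/(-249985225411/216) = -216/249985225411 ≈ -8.6405e-10)
-B = -1*(-216/249985225411) = 216/249985225411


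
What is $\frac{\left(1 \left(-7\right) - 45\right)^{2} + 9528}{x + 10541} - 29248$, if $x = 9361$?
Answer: $- \frac{291040732}{9951} \approx -29247.0$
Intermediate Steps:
$\frac{\left(1 \left(-7\right) - 45\right)^{2} + 9528}{x + 10541} - 29248 = \frac{\left(1 \left(-7\right) - 45\right)^{2} + 9528}{9361 + 10541} - 29248 = \frac{\left(-7 - 45\right)^{2} + 9528}{19902} - 29248 = \left(\left(-52\right)^{2} + 9528\right) \frac{1}{19902} - 29248 = \left(2704 + 9528\right) \frac{1}{19902} - 29248 = 12232 \cdot \frac{1}{19902} - 29248 = \frac{6116}{9951} - 29248 = - \frac{291040732}{9951}$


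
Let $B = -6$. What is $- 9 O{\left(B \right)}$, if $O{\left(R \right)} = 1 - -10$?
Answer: $-99$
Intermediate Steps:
$O{\left(R \right)} = 11$ ($O{\left(R \right)} = 1 + 10 = 11$)
$- 9 O{\left(B \right)} = \left(-9\right) 11 = -99$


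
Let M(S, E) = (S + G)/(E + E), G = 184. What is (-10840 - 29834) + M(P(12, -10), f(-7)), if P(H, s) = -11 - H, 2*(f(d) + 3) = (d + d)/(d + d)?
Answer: -203531/5 ≈ -40706.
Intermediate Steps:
f(d) = -5/2 (f(d) = -3 + ((d + d)/(d + d))/2 = -3 + ((2*d)/((2*d)))/2 = -3 + ((2*d)*(1/(2*d)))/2 = -3 + (1/2)*1 = -3 + 1/2 = -5/2)
M(S, E) = (184 + S)/(2*E) (M(S, E) = (S + 184)/(E + E) = (184 + S)/((2*E)) = (184 + S)*(1/(2*E)) = (184 + S)/(2*E))
(-10840 - 29834) + M(P(12, -10), f(-7)) = (-10840 - 29834) + (184 + (-11 - 1*12))/(2*(-5/2)) = -40674 + (1/2)*(-2/5)*(184 + (-11 - 12)) = -40674 + (1/2)*(-2/5)*(184 - 23) = -40674 + (1/2)*(-2/5)*161 = -40674 - 161/5 = -203531/5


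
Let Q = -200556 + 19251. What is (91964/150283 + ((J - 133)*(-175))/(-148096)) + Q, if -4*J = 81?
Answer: -16140683628863609/89025244672 ≈ -1.8130e+5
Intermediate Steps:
J = -81/4 (J = -1/4*81 = -81/4 ≈ -20.250)
Q = -181305
(91964/150283 + ((J - 133)*(-175))/(-148096)) + Q = (91964/150283 + ((-81/4 - 133)*(-175))/(-148096)) - 181305 = (91964*(1/150283) - 613/4*(-175)*(-1/148096)) - 181305 = (91964/150283 + (107275/4)*(-1/148096)) - 181305 = (91964/150283 - 107275/592384) - 181305 = 38356393351/89025244672 - 181305 = -16140683628863609/89025244672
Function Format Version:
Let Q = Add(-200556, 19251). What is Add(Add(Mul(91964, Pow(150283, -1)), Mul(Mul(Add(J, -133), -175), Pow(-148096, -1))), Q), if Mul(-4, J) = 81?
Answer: Rational(-16140683628863609, 89025244672) ≈ -1.8130e+5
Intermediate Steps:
J = Rational(-81, 4) (J = Mul(Rational(-1, 4), 81) = Rational(-81, 4) ≈ -20.250)
Q = -181305
Add(Add(Mul(91964, Pow(150283, -1)), Mul(Mul(Add(J, -133), -175), Pow(-148096, -1))), Q) = Add(Add(Mul(91964, Pow(150283, -1)), Mul(Mul(Add(Rational(-81, 4), -133), -175), Pow(-148096, -1))), -181305) = Add(Add(Mul(91964, Rational(1, 150283)), Mul(Mul(Rational(-613, 4), -175), Rational(-1, 148096))), -181305) = Add(Add(Rational(91964, 150283), Mul(Rational(107275, 4), Rational(-1, 148096))), -181305) = Add(Add(Rational(91964, 150283), Rational(-107275, 592384)), -181305) = Add(Rational(38356393351, 89025244672), -181305) = Rational(-16140683628863609, 89025244672)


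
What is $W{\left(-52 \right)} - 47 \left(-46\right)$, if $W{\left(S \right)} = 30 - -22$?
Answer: $2214$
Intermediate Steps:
$W{\left(S \right)} = 52$ ($W{\left(S \right)} = 30 + 22 = 52$)
$W{\left(-52 \right)} - 47 \left(-46\right) = 52 - 47 \left(-46\right) = 52 - -2162 = 52 + 2162 = 2214$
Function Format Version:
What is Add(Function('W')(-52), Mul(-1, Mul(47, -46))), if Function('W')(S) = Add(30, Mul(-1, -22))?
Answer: 2214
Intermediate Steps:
Function('W')(S) = 52 (Function('W')(S) = Add(30, 22) = 52)
Add(Function('W')(-52), Mul(-1, Mul(47, -46))) = Add(52, Mul(-1, Mul(47, -46))) = Add(52, Mul(-1, -2162)) = Add(52, 2162) = 2214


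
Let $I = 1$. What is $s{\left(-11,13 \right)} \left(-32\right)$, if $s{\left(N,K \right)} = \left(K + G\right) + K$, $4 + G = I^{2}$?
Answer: $-736$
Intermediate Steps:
$G = -3$ ($G = -4 + 1^{2} = -4 + 1 = -3$)
$s{\left(N,K \right)} = -3 + 2 K$ ($s{\left(N,K \right)} = \left(K - 3\right) + K = \left(-3 + K\right) + K = -3 + 2 K$)
$s{\left(-11,13 \right)} \left(-32\right) = \left(-3 + 2 \cdot 13\right) \left(-32\right) = \left(-3 + 26\right) \left(-32\right) = 23 \left(-32\right) = -736$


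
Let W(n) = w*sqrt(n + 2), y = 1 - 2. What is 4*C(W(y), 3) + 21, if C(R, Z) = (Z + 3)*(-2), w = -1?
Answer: -27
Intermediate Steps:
y = -1
W(n) = -sqrt(2 + n) (W(n) = -sqrt(n + 2) = -sqrt(2 + n))
C(R, Z) = -6 - 2*Z (C(R, Z) = (3 + Z)*(-2) = -6 - 2*Z)
4*C(W(y), 3) + 21 = 4*(-6 - 2*3) + 21 = 4*(-6 - 6) + 21 = 4*(-12) + 21 = -48 + 21 = -27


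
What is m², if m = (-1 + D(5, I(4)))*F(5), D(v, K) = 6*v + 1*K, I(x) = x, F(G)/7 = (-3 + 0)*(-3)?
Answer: 4322241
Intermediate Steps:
F(G) = 63 (F(G) = 7*((-3 + 0)*(-3)) = 7*(-3*(-3)) = 7*9 = 63)
D(v, K) = K + 6*v (D(v, K) = 6*v + K = K + 6*v)
m = 2079 (m = (-1 + (4 + 6*5))*63 = (-1 + (4 + 30))*63 = (-1 + 34)*63 = 33*63 = 2079)
m² = 2079² = 4322241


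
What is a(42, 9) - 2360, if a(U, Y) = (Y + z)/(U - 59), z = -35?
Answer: -40094/17 ≈ -2358.5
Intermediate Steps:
a(U, Y) = (-35 + Y)/(-59 + U) (a(U, Y) = (Y - 35)/(U - 59) = (-35 + Y)/(-59 + U))
a(42, 9) - 2360 = (-35 + 9)/(-59 + 42) - 2360 = -26/(-17) - 2360 = -1/17*(-26) - 2360 = 26/17 - 2360 = -40094/17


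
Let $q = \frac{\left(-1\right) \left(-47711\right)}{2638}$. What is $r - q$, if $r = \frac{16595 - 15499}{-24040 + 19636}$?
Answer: $- \frac{53252623}{2904438} \approx -18.335$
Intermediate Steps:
$q = \frac{47711}{2638}$ ($q = 47711 \cdot \frac{1}{2638} = \frac{47711}{2638} \approx 18.086$)
$r = - \frac{274}{1101}$ ($r = \frac{1096}{-4404} = 1096 \left(- \frac{1}{4404}\right) = - \frac{274}{1101} \approx -0.24886$)
$r - q = - \frac{274}{1101} - \frac{47711}{2638} = - \frac{53252623}{2904438}$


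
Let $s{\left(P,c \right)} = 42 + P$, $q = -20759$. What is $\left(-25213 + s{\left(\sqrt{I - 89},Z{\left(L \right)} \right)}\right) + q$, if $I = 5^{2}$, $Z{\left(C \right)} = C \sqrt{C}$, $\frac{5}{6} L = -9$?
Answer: $-45930 + 8 i \approx -45930.0 + 8.0 i$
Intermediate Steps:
$L = - \frac{54}{5}$ ($L = \frac{6}{5} \left(-9\right) = - \frac{54}{5} \approx -10.8$)
$Z{\left(C \right)} = C^{\frac{3}{2}}$
$I = 25$
$\left(-25213 + s{\left(\sqrt{I - 89},Z{\left(L \right)} \right)}\right) + q = \left(-25213 + \left(42 + \sqrt{25 - 89}\right)\right) - 20759 = \left(-25213 + \left(42 + \sqrt{-64}\right)\right) - 20759 = \left(-25213 + \left(42 + 8 i\right)\right) - 20759 = \left(-25171 + 8 i\right) - 20759 = -45930 + 8 i$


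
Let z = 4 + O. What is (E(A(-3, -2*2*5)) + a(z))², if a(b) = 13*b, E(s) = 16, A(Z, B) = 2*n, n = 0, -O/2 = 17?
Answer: 139876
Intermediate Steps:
O = -34 (O = -2*17 = -34)
A(Z, B) = 0 (A(Z, B) = 2*0 = 0)
z = -30 (z = 4 - 34 = -30)
(E(A(-3, -2*2*5)) + a(z))² = (16 + 13*(-30))² = (16 - 390)² = (-374)² = 139876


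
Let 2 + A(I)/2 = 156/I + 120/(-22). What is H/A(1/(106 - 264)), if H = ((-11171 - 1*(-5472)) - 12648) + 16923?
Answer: 3916/135605 ≈ 0.028878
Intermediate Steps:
A(I) = -164/11 + 312/I (A(I) = -4 + 2*(156/I + 120/(-22)) = -4 + 2*(156/I + 120*(-1/22)) = -4 + 2*(156/I - 60/11) = -4 + 2*(-60/11 + 156/I) = -4 + (-120/11 + 312/I) = -164/11 + 312/I)
H = -1424 (H = ((-11171 + 5472) - 12648) + 16923 = (-5699 - 12648) + 16923 = -18347 + 16923 = -1424)
H/A(1/(106 - 264)) = -1424/(-164/11 + 312/(1/(106 - 264))) = -1424/(-164/11 + 312/(1/(-158))) = -1424/(-164/11 + 312/(-1/158)) = -1424/(-164/11 + 312*(-158)) = -1424/(-164/11 - 49296) = -1424/(-542420/11) = -1424*(-11/542420) = 3916/135605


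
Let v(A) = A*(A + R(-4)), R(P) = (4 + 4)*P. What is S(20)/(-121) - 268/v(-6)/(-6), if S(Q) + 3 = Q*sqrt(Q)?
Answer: 9133/41382 - 40*sqrt(5)/121 ≈ -0.51850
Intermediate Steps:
R(P) = 8*P
S(Q) = -3 + Q**(3/2) (S(Q) = -3 + Q*sqrt(Q) = -3 + Q**(3/2))
v(A) = A*(-32 + A) (v(A) = A*(A + 8*(-4)) = A*(A - 32) = A*(-32 + A))
S(20)/(-121) - 268/v(-6)/(-6) = (-3 + 20**(3/2))/(-121) - 268*(-1/(6*(-32 - 6)))/(-6) = (-3 + 40*sqrt(5))*(-1/121) - 268/((-6*(-38)))*(-1/6) = (3/121 - 40*sqrt(5)/121) - 268/228*(-1/6) = (3/121 - 40*sqrt(5)/121) - 268*1/228*(-1/6) = (3/121 - 40*sqrt(5)/121) - 67/57*(-1/6) = (3/121 - 40*sqrt(5)/121) + 67/342 = 9133/41382 - 40*sqrt(5)/121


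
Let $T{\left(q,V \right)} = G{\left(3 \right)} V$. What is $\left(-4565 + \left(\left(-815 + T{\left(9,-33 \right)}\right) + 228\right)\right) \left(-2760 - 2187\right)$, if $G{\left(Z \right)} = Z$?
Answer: $25976697$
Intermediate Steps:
$T{\left(q,V \right)} = 3 V$
$\left(-4565 + \left(\left(-815 + T{\left(9,-33 \right)}\right) + 228\right)\right) \left(-2760 - 2187\right) = \left(-4565 + \left(\left(-815 + 3 \left(-33\right)\right) + 228\right)\right) \left(-2760 - 2187\right) = \left(-4565 + \left(\left(-815 - 99\right) + 228\right)\right) \left(-4947\right) = \left(-4565 + \left(-914 + 228\right)\right) \left(-4947\right) = \left(-4565 - 686\right) \left(-4947\right) = \left(-5251\right) \left(-4947\right) = 25976697$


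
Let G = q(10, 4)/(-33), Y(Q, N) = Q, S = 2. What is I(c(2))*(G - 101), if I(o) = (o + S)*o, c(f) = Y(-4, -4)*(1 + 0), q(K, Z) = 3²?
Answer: -8912/11 ≈ -810.18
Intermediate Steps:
q(K, Z) = 9
c(f) = -4 (c(f) = -4*(1 + 0) = -4*1 = -4)
I(o) = o*(2 + o) (I(o) = (o + 2)*o = (2 + o)*o = o*(2 + o))
G = -3/11 (G = 9/(-33) = 9*(-1/33) = -3/11 ≈ -0.27273)
I(c(2))*(G - 101) = (-4*(2 - 4))*(-3/11 - 101) = -4*(-2)*(-1114/11) = 8*(-1114/11) = -8912/11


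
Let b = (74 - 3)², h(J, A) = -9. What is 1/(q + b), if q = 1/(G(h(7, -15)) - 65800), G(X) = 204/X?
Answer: 197468/995436185 ≈ 0.00019837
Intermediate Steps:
q = -3/197468 (q = 1/(204/(-9) - 65800) = 1/(204*(-⅑) - 65800) = 1/(-68/3 - 65800) = 1/(-197468/3) = -3/197468 ≈ -1.5192e-5)
b = 5041 (b = 71² = 5041)
1/(q + b) = 1/(-3/197468 + 5041) = 1/(995436185/197468) = 197468/995436185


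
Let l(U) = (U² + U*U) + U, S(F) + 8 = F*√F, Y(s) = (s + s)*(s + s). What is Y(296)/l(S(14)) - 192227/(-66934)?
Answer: 349721428579/4919765110 + 19012672*√14/3601585 ≈ 90.837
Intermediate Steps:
Y(s) = 4*s² (Y(s) = (2*s)*(2*s) = 4*s²)
S(F) = -8 + F^(3/2) (S(F) = -8 + F*√F = -8 + F^(3/2))
l(U) = U + 2*U² (l(U) = (U² + U²) + U = 2*U² + U = U + 2*U²)
Y(296)/l(S(14)) - 192227/(-66934) = (4*296²)/(((-8 + 14^(3/2))*(1 + 2*(-8 + 14^(3/2))))) - 192227/(-66934) = (4*87616)/(((-8 + 14*√14)*(1 + 2*(-8 + 14*√14)))) - 192227*(-1/66934) = 350464/(((-8 + 14*√14)*(1 + (-16 + 28*√14)))) + 3923/1366 = 350464/(((-8 + 14*√14)*(-15 + 28*√14))) + 3923/1366 = 350464/(((-15 + 28*√14)*(-8 + 14*√14))) + 3923/1366 = 350464*(1/((-15 + 28*√14)*(-8 + 14*√14))) + 3923/1366 = 350464/((-15 + 28*√14)*(-8 + 14*√14)) + 3923/1366 = 3923/1366 + 350464/((-15 + 28*√14)*(-8 + 14*√14))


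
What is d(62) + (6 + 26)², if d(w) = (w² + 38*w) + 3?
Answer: 7227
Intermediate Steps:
d(w) = 3 + w² + 38*w
d(62) + (6 + 26)² = (3 + 62² + 38*62) + (6 + 26)² = (3 + 3844 + 2356) + 32² = 6203 + 1024 = 7227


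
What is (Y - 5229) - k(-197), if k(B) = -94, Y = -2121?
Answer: -7256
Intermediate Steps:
(Y - 5229) - k(-197) = (-2121 - 5229) - 1*(-94) = -7350 + 94 = -7256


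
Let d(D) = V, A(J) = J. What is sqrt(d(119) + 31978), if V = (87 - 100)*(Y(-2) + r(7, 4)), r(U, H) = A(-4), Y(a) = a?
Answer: 2*sqrt(8014) ≈ 179.04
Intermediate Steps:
r(U, H) = -4
V = 78 (V = (87 - 100)*(-2 - 4) = -13*(-6) = 78)
d(D) = 78
sqrt(d(119) + 31978) = sqrt(78 + 31978) = sqrt(32056) = 2*sqrt(8014)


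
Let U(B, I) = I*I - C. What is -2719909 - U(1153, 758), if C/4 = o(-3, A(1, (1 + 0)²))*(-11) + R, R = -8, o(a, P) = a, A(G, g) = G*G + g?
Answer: -3294373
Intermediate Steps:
A(G, g) = g + G² (A(G, g) = G² + g = g + G²)
C = 100 (C = 4*(-3*(-11) - 8) = 4*(33 - 8) = 4*25 = 100)
U(B, I) = -100 + I² (U(B, I) = I*I - 1*100 = I² - 100 = -100 + I²)
-2719909 - U(1153, 758) = -2719909 - (-100 + 758²) = -2719909 - (-100 + 574564) = -2719909 - 1*574464 = -2719909 - 574464 = -3294373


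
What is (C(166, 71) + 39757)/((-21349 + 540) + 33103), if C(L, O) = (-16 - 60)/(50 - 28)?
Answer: 145763/45078 ≈ 3.2336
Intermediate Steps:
C(L, O) = -38/11 (C(L, O) = -76/22 = -76*1/22 = -38/11)
(C(166, 71) + 39757)/((-21349 + 540) + 33103) = (-38/11 + 39757)/((-21349 + 540) + 33103) = 437289/(11*(-20809 + 33103)) = (437289/11)/12294 = (437289/11)*(1/12294) = 145763/45078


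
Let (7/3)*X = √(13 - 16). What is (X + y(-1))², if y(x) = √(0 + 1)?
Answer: 22/49 + 6*I*√3/7 ≈ 0.44898 + 1.4846*I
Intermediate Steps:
y(x) = 1 (y(x) = √1 = 1)
X = 3*I*√3/7 (X = 3*√(13 - 16)/7 = 3*√(-3)/7 = 3*(I*√3)/7 = 3*I*√3/7 ≈ 0.74231*I)
(X + y(-1))² = (3*I*√3/7 + 1)² = (1 + 3*I*√3/7)²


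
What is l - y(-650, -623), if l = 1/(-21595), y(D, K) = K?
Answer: 13453684/21595 ≈ 623.00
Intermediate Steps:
l = -1/21595 ≈ -4.6307e-5
l - y(-650, -623) = -1/21595 - 1*(-623) = -1/21595 + 623 = 13453684/21595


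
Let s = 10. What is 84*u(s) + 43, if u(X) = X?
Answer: 883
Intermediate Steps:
84*u(s) + 43 = 84*10 + 43 = 840 + 43 = 883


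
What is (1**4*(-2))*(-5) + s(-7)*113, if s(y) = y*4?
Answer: -3154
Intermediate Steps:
s(y) = 4*y
(1**4*(-2))*(-5) + s(-7)*113 = (1**4*(-2))*(-5) + (4*(-7))*113 = (1*(-2))*(-5) - 28*113 = -2*(-5) - 3164 = 10 - 3164 = -3154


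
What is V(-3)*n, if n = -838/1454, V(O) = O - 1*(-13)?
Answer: -4190/727 ≈ -5.7634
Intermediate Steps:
V(O) = 13 + O (V(O) = O + 13 = 13 + O)
n = -419/727 (n = -838*1/1454 = -419/727 ≈ -0.57634)
V(-3)*n = (13 - 3)*(-419/727) = 10*(-419/727) = -4190/727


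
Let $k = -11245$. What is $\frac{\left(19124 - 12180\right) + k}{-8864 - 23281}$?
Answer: $\frac{4301}{32145} \approx 0.1338$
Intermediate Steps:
$\frac{\left(19124 - 12180\right) + k}{-8864 - 23281} = \frac{\left(19124 - 12180\right) - 11245}{-8864 - 23281} = \frac{6944 - 11245}{-32145} = \left(-4301\right) \left(- \frac{1}{32145}\right) = \frac{4301}{32145}$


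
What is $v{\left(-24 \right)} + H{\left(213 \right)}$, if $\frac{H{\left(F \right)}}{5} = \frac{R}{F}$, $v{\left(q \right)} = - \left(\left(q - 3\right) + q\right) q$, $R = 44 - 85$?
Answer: $- \frac{260917}{213} \approx -1225.0$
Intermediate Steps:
$R = -41$ ($R = 44 - 85 = -41$)
$v{\left(q \right)} = - q \left(-3 + 2 q\right)$ ($v{\left(q \right)} = - \left(\left(-3 + q\right) + q\right) q = - \left(-3 + 2 q\right) q = - q \left(-3 + 2 q\right)$)
$H{\left(F \right)} = - \frac{205}{F}$ ($H{\left(F \right)} = 5 \left(- \frac{41}{F}\right) = - \frac{205}{F}$)
$v{\left(-24 \right)} + H{\left(213 \right)} = - 24 \left(3 - -48\right) - \frac{205}{213} = - 24 \left(3 + 48\right) - \frac{205}{213} = \left(-24\right) 51 - \frac{205}{213} = -1224 - \frac{205}{213} = - \frac{260917}{213}$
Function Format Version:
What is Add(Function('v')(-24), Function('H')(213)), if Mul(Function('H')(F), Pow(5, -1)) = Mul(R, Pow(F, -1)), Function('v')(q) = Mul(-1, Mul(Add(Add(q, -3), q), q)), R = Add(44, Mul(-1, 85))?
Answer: Rational(-260917, 213) ≈ -1225.0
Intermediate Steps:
R = -41 (R = Add(44, -85) = -41)
Function('v')(q) = Mul(-1, q, Add(-3, Mul(2, q))) (Function('v')(q) = Mul(-1, Mul(Add(Add(-3, q), q), q)) = Mul(-1, Mul(Add(-3, Mul(2, q)), q)) = Mul(-1, Mul(q, Add(-3, Mul(2, q)))) = Mul(-1, q, Add(-3, Mul(2, q))))
Function('H')(F) = Mul(-205, Pow(F, -1)) (Function('H')(F) = Mul(5, Mul(-41, Pow(F, -1))) = Mul(-205, Pow(F, -1)))
Add(Function('v')(-24), Function('H')(213)) = Add(Mul(-24, Add(3, Mul(-2, -24))), Mul(-205, Pow(213, -1))) = Add(Mul(-24, Add(3, 48)), Mul(-205, Rational(1, 213))) = Add(Mul(-24, 51), Rational(-205, 213)) = Add(-1224, Rational(-205, 213)) = Rational(-260917, 213)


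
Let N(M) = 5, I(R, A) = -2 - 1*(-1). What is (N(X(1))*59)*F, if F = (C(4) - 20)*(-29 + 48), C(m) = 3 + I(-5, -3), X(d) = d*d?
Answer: -100890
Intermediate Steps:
I(R, A) = -1 (I(R, A) = -2 + 1 = -1)
X(d) = d²
C(m) = 2 (C(m) = 3 - 1 = 2)
F = -342 (F = (2 - 20)*(-29 + 48) = -18*19 = -342)
(N(X(1))*59)*F = (5*59)*(-342) = 295*(-342) = -100890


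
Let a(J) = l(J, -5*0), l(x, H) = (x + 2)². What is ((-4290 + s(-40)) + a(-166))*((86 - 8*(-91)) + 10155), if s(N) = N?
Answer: 247526454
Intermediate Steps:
l(x, H) = (2 + x)²
a(J) = (2 + J)²
((-4290 + s(-40)) + a(-166))*((86 - 8*(-91)) + 10155) = ((-4290 - 40) + (2 - 166)²)*((86 - 8*(-91)) + 10155) = (-4330 + (-164)²)*((86 + 728) + 10155) = (-4330 + 26896)*(814 + 10155) = 22566*10969 = 247526454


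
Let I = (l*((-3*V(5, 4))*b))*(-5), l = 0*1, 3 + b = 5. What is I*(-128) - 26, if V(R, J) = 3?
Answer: -26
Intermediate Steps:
b = 2 (b = -3 + 5 = 2)
l = 0
I = 0 (I = (0*(-3*3*2))*(-5) = (0*(-9*2))*(-5) = (0*(-18))*(-5) = 0*(-5) = 0)
I*(-128) - 26 = 0*(-128) - 26 = 0 - 26 = -26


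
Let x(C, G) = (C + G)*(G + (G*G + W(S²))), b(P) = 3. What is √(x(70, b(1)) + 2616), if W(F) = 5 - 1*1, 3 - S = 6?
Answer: 2*√946 ≈ 61.514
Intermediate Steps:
S = -3 (S = 3 - 1*6 = 3 - 6 = -3)
W(F) = 4 (W(F) = 5 - 1 = 4)
x(C, G) = (C + G)*(4 + G + G²) (x(C, G) = (C + G)*(G + (G*G + 4)) = (C + G)*(G + (G² + 4)) = (C + G)*(G + (4 + G²)) = (C + G)*(4 + G + G²))
√(x(70, b(1)) + 2616) = √((3² + 3³ + 4*70 + 4*3 + 70*3 + 70*3²) + 2616) = √((9 + 27 + 280 + 12 + 210 + 70*9) + 2616) = √((9 + 27 + 280 + 12 + 210 + 630) + 2616) = √(1168 + 2616) = √3784 = 2*√946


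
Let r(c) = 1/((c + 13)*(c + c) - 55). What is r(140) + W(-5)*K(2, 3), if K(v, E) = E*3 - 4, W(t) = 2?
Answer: 427851/42785 ≈ 10.000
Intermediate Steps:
K(v, E) = -4 + 3*E (K(v, E) = 3*E - 4 = -4 + 3*E)
r(c) = 1/(-55 + 2*c*(13 + c)) (r(c) = 1/((13 + c)*(2*c) - 55) = 1/(2*c*(13 + c) - 55) = 1/(-55 + 2*c*(13 + c)))
r(140) + W(-5)*K(2, 3) = 1/(-55 + 2*140**2 + 26*140) + 2*(-4 + 3*3) = 1/(-55 + 2*19600 + 3640) + 2*(-4 + 9) = 1/(-55 + 39200 + 3640) + 2*5 = 1/42785 + 10 = 427851/42785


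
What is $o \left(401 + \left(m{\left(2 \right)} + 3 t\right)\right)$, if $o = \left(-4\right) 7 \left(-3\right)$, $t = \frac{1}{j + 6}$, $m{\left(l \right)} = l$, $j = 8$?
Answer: $33870$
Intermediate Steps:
$t = \frac{1}{14}$ ($t = \frac{1}{8 + 6} = \frac{1}{14} \approx 0.071429$)
$o = 84$ ($o = \left(-28\right) \left(-3\right) = 84$)
$o \left(401 + \left(m{\left(2 \right)} + 3 t\right)\right) = 84 \left(401 + \left(2 + 3 \cdot \frac{1}{14}\right)\right) = 84 \left(401 + \left(2 + \frac{3}{14}\right)\right) = 84 \left(401 + \frac{31}{14}\right) = 84 \cdot \frac{5645}{14} = 33870$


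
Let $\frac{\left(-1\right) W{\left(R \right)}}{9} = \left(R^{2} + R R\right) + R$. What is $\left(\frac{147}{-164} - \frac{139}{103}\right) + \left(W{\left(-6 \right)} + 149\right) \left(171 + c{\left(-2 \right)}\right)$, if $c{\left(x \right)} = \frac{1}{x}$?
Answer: $- \frac{1281676207}{16892} \approx -75875.0$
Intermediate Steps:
$W{\left(R \right)} = - 18 R^{2} - 9 R$ ($W{\left(R \right)} = - 9 \left(\left(R^{2} + R R\right) + R\right) = - 9 \left(\left(R^{2} + R^{2}\right) + R\right) = - 9 \left(2 R^{2} + R\right) = - 9 \left(R + 2 R^{2}\right) = - 18 R^{2} - 9 R$)
$\left(\frac{147}{-164} - \frac{139}{103}\right) + \left(W{\left(-6 \right)} + 149\right) \left(171 + c{\left(-2 \right)}\right) = \left(\frac{147}{-164} - \frac{139}{103}\right) + \left(\left(-9\right) \left(-6\right) \left(1 + 2 \left(-6\right)\right) + 149\right) \left(171 + \frac{1}{-2}\right) = \left(147 \left(- \frac{1}{164}\right) - \frac{139}{103}\right) + \left(\left(-9\right) \left(-6\right) \left(1 - 12\right) + 149\right) \left(171 - \frac{1}{2}\right) = \left(- \frac{147}{164} - \frac{139}{103}\right) + \left(\left(-9\right) \left(-6\right) \left(-11\right) + 149\right) \frac{341}{2} = - \frac{37937}{16892} + \left(-594 + 149\right) \frac{341}{2} = - \frac{37937}{16892} - \frac{151745}{2} = - \frac{1281676207}{16892}$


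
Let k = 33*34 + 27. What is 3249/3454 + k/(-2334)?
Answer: 301210/671803 ≈ 0.44836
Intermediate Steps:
k = 1149 (k = 1122 + 27 = 1149)
3249/3454 + k/(-2334) = 3249/3454 + 1149/(-2334) = 3249*(1/3454) + 1149*(-1/2334) = 3249/3454 - 383/778 = 301210/671803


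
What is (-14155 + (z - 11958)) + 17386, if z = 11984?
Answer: 3257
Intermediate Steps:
(-14155 + (z - 11958)) + 17386 = (-14155 + (11984 - 11958)) + 17386 = (-14155 + 26) + 17386 = -14129 + 17386 = 3257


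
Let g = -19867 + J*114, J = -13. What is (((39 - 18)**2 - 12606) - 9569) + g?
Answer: -43083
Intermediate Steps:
g = -21349 (g = -19867 - 13*114 = -19867 - 1482 = -21349)
(((39 - 18)**2 - 12606) - 9569) + g = (((39 - 18)**2 - 12606) - 9569) - 21349 = ((21**2 - 12606) - 9569) - 21349 = ((441 - 12606) - 9569) - 21349 = (-12165 - 9569) - 21349 = -21734 - 21349 = -43083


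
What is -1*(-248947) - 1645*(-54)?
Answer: 337777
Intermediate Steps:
-1*(-248947) - 1645*(-54) = 248947 + 88830 = 337777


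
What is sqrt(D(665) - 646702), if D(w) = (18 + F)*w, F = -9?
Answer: I*sqrt(640717) ≈ 800.45*I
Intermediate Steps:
D(w) = 9*w (D(w) = (18 - 9)*w = 9*w)
sqrt(D(665) - 646702) = sqrt(9*665 - 646702) = sqrt(5985 - 646702) = sqrt(-640717) = I*sqrt(640717)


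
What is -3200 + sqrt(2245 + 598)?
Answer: -3200 + sqrt(2843) ≈ -3146.7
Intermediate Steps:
-3200 + sqrt(2245 + 598) = -3200 + sqrt(2843)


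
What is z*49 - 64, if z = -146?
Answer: -7218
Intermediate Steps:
z*49 - 64 = -146*49 - 64 = -7154 - 64 = -7218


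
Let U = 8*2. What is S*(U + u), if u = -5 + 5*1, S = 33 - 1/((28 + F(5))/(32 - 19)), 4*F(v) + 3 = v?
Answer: 29680/57 ≈ 520.70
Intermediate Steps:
F(v) = -¾ + v/4
S = 1855/57 (S = 33 - 1/((28 + (-¾ + (¼)*5))/(32 - 19)) = 33 - 1/((28 + (-¾ + 5/4))/13) = 33 - 1/((28 + ½)*(1/13)) = 33 - 1/((57/2)*(1/13)) = 33 - 1/57/26 = 33 - 1*26/57 = 33 - 26/57 = 1855/57 ≈ 32.544)
u = 0 (u = -5 + 5 = 0)
U = 16
S*(U + u) = 1855*(16 + 0)/57 = (1855/57)*16 = 29680/57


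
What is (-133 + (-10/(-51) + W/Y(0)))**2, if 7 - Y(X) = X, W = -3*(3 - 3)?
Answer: 45873529/2601 ≈ 17637.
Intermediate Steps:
W = 0 (W = -3*0 = 0)
Y(X) = 7 - X
(-133 + (-10/(-51) + W/Y(0)))**2 = (-133 + (-10/(-51) + 0/(7 - 1*0)))**2 = (-133 + (-10*(-1/51) + 0/(7 + 0)))**2 = (-133 + (10/51 + 0/7))**2 = (-133 + (10/51 + 0*(1/7)))**2 = (-133 + (10/51 + 0))**2 = (-133 + 10/51)**2 = (-6773/51)**2 = 45873529/2601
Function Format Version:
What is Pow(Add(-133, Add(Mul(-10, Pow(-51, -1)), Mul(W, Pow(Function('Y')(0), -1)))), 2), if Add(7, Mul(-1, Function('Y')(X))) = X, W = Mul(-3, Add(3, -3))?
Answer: Rational(45873529, 2601) ≈ 17637.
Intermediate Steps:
W = 0 (W = Mul(-3, 0) = 0)
Function('Y')(X) = Add(7, Mul(-1, X))
Pow(Add(-133, Add(Mul(-10, Pow(-51, -1)), Mul(W, Pow(Function('Y')(0), -1)))), 2) = Pow(Add(-133, Add(Mul(-10, Pow(-51, -1)), Mul(0, Pow(Add(7, Mul(-1, 0)), -1)))), 2) = Pow(Add(-133, Add(Mul(-10, Rational(-1, 51)), Mul(0, Pow(Add(7, 0), -1)))), 2) = Pow(Add(-133, Add(Rational(10, 51), Mul(0, Pow(7, -1)))), 2) = Pow(Add(-133, Add(Rational(10, 51), Mul(0, Rational(1, 7)))), 2) = Pow(Add(-133, Add(Rational(10, 51), 0)), 2) = Pow(Add(-133, Rational(10, 51)), 2) = Pow(Rational(-6773, 51), 2) = Rational(45873529, 2601)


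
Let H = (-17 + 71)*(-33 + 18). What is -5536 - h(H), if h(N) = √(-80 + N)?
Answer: -5536 - I*√890 ≈ -5536.0 - 29.833*I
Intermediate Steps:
H = -810 (H = 54*(-15) = -810)
-5536 - h(H) = -5536 - √(-80 - 810) = -5536 - √(-890) = -5536 - I*√890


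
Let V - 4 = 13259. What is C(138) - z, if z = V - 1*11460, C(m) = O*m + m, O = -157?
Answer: -23331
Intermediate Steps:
V = 13263 (V = 4 + 13259 = 13263)
C(m) = -156*m (C(m) = -157*m + m = -156*m)
z = 1803 (z = 13263 - 1*11460 = 13263 - 11460 = 1803)
C(138) - z = -156*138 - 1*1803 = -21528 - 1803 = -23331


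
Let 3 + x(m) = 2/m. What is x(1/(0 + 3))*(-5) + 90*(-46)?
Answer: -4155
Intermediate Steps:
x(m) = -3 + 2/m
x(1/(0 + 3))*(-5) + 90*(-46) = (-3 + 2/(1/(0 + 3)))*(-5) + 90*(-46) = (-3 + 2/(1/3))*(-5) - 4140 = (-3 + 2*3)*(-5) - 4140 = (-3 + 6)*(-5) - 4140 = 3*(-5) - 4140 = -15 - 4140 = -4155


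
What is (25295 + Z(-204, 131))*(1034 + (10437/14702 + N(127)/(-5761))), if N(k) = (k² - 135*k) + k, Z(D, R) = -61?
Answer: 157984953630273/6049873 ≈ 2.6114e+7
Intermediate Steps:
N(k) = k² - 134*k
(25295 + Z(-204, 131))*(1034 + (10437/14702 + N(127)/(-5761))) = (25295 - 61)*(1034 + (10437/14702 + (127*(-134 + 127))/(-5761))) = 25234*(1034 + (10437*(1/14702) + (127*(-7))*(-1/5761))) = 25234*(1034 + (10437/14702 - 889*(-1/5761))) = 25234*(1034 + (10437/14702 + 127/823)) = 25234*(1034 + 10456805/12099746) = 25234*(12521594169/12099746) = 157984953630273/6049873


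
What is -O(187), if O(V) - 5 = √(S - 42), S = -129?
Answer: -5 - 3*I*√19 ≈ -5.0 - 13.077*I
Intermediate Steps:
O(V) = 5 + 3*I*√19 (O(V) = 5 + √(-129 - 42) = 5 + √(-171) = 5 + 3*I*√19)
-O(187) = -(5 + 3*I*√19) = -5 - 3*I*√19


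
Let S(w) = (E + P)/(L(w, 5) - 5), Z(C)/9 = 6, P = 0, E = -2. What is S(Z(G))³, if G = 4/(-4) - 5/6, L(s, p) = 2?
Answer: 8/27 ≈ 0.29630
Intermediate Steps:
G = -11/6 (G = 4*(-¼) - 5*⅙ = -1 - ⅚ = -11/6 ≈ -1.8333)
Z(C) = 54 (Z(C) = 9*6 = 54)
S(w) = ⅔ (S(w) = (-2 + 0)/(2 - 5) = -2/(-3) = -2*(-⅓) = ⅔)
S(Z(G))³ = (⅔)³ = 8/27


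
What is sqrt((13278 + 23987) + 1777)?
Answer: 9*sqrt(482) ≈ 197.59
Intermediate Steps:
sqrt((13278 + 23987) + 1777) = sqrt(37265 + 1777) = sqrt(39042) = 9*sqrt(482)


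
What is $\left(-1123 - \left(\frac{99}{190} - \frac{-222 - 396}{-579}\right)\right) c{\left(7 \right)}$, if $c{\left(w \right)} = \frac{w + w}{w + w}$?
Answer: $- \frac{41160377}{36670} \approx -1122.5$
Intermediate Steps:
$c{\left(w \right)} = 1$ ($c{\left(w \right)} = \frac{2 w}{2 w} = 2 w \frac{1}{2 w} = 1$)
$\left(-1123 - \left(\frac{99}{190} - \frac{-222 - 396}{-579}\right)\right) c{\left(7 \right)} = \left(-1123 - \left(\frac{99}{190} - \frac{-222 - 396}{-579}\right)\right) 1 = \left(-1123 - - \frac{20033}{36670}\right) 1 = \left(-1123 + \left(- \frac{99}{190} + \frac{206}{193}\right)\right) 1 = \left(-1123 + \frac{20033}{36670}\right) 1 = \left(- \frac{41160377}{36670}\right) 1 = - \frac{41160377}{36670}$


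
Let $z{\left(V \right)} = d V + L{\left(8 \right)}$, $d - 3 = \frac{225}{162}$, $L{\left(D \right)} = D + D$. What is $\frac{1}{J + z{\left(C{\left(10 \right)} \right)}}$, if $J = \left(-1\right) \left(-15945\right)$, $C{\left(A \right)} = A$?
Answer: $\frac{9}{144044} \approx 6.2481 \cdot 10^{-5}$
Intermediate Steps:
$L{\left(D \right)} = 2 D$
$d = \frac{79}{18}$ ($d = 3 + \frac{225}{162} = 3 + 225 \cdot \frac{1}{162} = 3 + \frac{25}{18} = \frac{79}{18} \approx 4.3889$)
$J = 15945$
$z{\left(V \right)} = 16 + \frac{79 V}{18}$ ($z{\left(V \right)} = \frac{79 V}{18} + 2 \cdot 8 = \frac{79 V}{18} + 16 = 16 + \frac{79 V}{18}$)
$\frac{1}{J + z{\left(C{\left(10 \right)} \right)}} = \frac{1}{15945 + \left(16 + \frac{79}{18} \cdot 10\right)} = \frac{1}{15945 + \left(16 + \frac{395}{9}\right)} = \frac{1}{15945 + \frac{539}{9}} = \frac{1}{\frac{144044}{9}} = \frac{9}{144044}$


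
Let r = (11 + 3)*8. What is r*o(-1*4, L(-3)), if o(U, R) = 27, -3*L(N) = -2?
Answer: 3024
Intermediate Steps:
L(N) = 2/3 (L(N) = -1/3*(-2) = 2/3)
r = 112 (r = 14*8 = 112)
r*o(-1*4, L(-3)) = 112*27 = 3024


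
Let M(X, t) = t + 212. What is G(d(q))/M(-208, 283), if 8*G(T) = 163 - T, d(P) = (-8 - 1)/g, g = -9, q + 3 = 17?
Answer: 9/220 ≈ 0.040909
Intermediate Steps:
q = 14 (q = -3 + 17 = 14)
d(P) = 1 (d(P) = (-8 - 1)/(-9) = -9*(-⅑) = 1)
G(T) = 163/8 - T/8 (G(T) = (163 - T)/8 = 163/8 - T/8)
M(X, t) = 212 + t
G(d(q))/M(-208, 283) = (163/8 - ⅛*1)/(212 + 283) = (163/8 - ⅛)/495 = (81/4)*(1/495) = 9/220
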